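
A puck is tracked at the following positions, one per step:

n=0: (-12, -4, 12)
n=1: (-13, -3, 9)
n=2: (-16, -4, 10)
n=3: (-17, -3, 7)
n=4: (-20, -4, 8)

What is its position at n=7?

(-25, -3, 3)

Step-to-step displacements: (-1, +1, -3), (-3, -1, +1), (-1, +1, -3), (-3, -1, +1) — a repeating cycle of length 2.
step 5: apply (-1, +1, -3) → (-21, -3, 5)
step 6: apply (-3, -1, +1) → (-24, -4, 6)
step 7: apply (-1, +1, -3) → (-25, -3, 3)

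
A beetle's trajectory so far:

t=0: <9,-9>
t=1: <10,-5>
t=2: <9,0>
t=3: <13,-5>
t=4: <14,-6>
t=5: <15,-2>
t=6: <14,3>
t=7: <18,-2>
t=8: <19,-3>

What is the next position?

Step-to-step displacements: <+1,+4>, <-1,+5>, <+4,-5>, <+1,-1>, <+1,+4>, <-1,+5>, <+4,-5>, <+1,-1> — a repeating cycle of length 4.
step 9: apply <+1,+4> → <20,1>

<20,1>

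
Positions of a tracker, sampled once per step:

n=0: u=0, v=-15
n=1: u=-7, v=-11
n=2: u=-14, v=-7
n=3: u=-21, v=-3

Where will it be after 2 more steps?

The position changes by (-7,+4) every step.
step 4: u=-21, v=-3 + (-7,+4) → u=-28, v=1
step 5: u=-28, v=1 + (-7,+4) → u=-35, v=5

u=-35, v=5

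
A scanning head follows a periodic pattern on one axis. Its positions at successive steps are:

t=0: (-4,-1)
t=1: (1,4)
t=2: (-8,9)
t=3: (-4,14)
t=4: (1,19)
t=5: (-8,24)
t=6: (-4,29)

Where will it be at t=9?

(-4,44)

The first coordinate repeats the cycle [-4, 1, -8] with period 3; step 9 mod 3 = 0, giving -4.
The second coordinate changes by +5 each step, so at step 9 it is -1 + 9·(5) = 44.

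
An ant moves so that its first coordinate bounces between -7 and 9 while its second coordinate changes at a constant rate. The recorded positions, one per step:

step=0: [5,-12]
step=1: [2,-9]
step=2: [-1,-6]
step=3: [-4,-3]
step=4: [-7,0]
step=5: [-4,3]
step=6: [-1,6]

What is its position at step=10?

[7,18]

The first coordinate travels 3 per step and bounces off the walls at -7 and 9.
  step 7: -1 → 2
  step 8: 2 → 5
  step 9: 5 → 8
  step 10: 8 → 7
The second coordinate changes by +3 each step: at step 10 it is 18.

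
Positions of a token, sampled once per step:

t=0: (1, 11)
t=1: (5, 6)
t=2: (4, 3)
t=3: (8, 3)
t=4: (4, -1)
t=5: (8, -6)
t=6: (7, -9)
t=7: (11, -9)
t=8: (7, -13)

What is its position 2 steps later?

The moves between consecutive positions are (+4, -5), (-1, -3), (+4, +0), (-4, -4), (+4, -5), (-1, -3), (+4, +0), (-4, -4); they repeat the 4-cycle [(+4, -5), (-1, -3), (+4, +0), (-4, -4)].
step 9: apply (+4, -5) → (11, -18)
step 10: apply (-1, -3) → (10, -21)

(10, -21)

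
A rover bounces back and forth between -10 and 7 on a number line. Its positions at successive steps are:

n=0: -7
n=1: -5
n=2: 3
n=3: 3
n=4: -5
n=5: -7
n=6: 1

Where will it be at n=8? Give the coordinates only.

The value reflects between -10 and 7, moving 8 per step.
  step 7: 1 → 5
  step 8: 5 → -3

-3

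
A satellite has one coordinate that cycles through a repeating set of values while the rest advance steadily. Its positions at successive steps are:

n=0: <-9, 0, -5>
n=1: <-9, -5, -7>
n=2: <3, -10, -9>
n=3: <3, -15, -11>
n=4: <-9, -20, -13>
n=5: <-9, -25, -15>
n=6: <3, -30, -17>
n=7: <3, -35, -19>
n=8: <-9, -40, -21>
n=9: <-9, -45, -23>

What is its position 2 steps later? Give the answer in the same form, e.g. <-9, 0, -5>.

The first coordinate repeats the cycle [-9, -9, 3, 3] with period 4; step 11 mod 4 = 3, giving 3.
The second coordinate changes by -5 each step, so at step 11 it is 0 + 11·(-5) = -55.
The third coordinate changes by -2 each step, so at step 11 it is -5 + 11·(-2) = -27.

<3, -55, -27>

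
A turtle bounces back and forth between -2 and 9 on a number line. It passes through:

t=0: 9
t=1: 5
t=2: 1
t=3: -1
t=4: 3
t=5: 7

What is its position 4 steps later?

The value travels 4 per step and bounces off the walls at -2 and 9.
  step 6: 7 → 7
  step 7: 7 → 3
  step 8: 3 → -1
  step 9: -1 → 1

1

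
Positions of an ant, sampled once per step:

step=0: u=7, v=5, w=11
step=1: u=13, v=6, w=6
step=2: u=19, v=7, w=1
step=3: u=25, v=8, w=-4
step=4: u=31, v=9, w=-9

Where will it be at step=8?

u=55, v=13, w=-29

Constant displacement of (+6, +1, -5) per step.
step 5: u=31, v=9, w=-9 + (+6, +1, -5) → u=37, v=10, w=-14
step 6: u=37, v=10, w=-14 + (+6, +1, -5) → u=43, v=11, w=-19
step 7: u=43, v=11, w=-19 + (+6, +1, -5) → u=49, v=12, w=-24
step 8: u=49, v=12, w=-24 + (+6, +1, -5) → u=55, v=13, w=-29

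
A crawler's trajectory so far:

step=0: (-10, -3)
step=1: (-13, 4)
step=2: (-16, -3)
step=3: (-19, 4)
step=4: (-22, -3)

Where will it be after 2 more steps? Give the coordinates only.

First: linear, -3 per step → -28 at step 6.
Second: cycles through -3, 4 every 2 steps. Step 6 lands at position 0 of the cycle → -3.

(-28, -3)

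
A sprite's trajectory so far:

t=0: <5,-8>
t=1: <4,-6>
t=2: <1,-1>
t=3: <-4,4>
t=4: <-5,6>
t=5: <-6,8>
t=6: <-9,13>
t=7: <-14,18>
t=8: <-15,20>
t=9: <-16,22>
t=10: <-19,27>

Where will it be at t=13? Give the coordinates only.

The moves between consecutive positions are <-1,+2>, <-3,+5>, <-5,+5>, <-1,+2>, <-1,+2>, <-3,+5>, <-5,+5>, <-1,+2>, <-1,+2>, <-3,+5>; they repeat the 4-cycle [<-1,+2>, <-3,+5>, <-5,+5>, <-1,+2>].
step 11: apply <-5,+5> → <-24,32>
step 12: apply <-1,+2> → <-25,34>
step 13: apply <-1,+2> → <-26,36>

<-26,36>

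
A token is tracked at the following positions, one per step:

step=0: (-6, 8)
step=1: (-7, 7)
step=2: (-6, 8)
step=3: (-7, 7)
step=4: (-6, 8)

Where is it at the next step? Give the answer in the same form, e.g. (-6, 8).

The jumps are (-1, -1), (+1, +1), (-1, -1), (+1, +1) — a geometric progression with ratio -1.
step 5: (-6, 8) + (-1, -1) → (-7, 7)

(-7, 7)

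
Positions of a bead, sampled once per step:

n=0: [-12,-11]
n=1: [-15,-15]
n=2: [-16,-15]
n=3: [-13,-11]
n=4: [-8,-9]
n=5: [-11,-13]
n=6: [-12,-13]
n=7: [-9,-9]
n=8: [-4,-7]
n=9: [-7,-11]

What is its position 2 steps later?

Differencing gives [-3,-4], [-1,+0], [+3,+4], [+5,+2], [-3,-4], [-1,+0], [+3,+4], [+5,+2], [-3,-4]. This is the pattern [-3,-4], [-1,+0], [+3,+4], [+5,+2] repeated.
step 10: apply [-1,+0] → [-8,-11]
step 11: apply [+3,+4] → [-5,-7]

[-5,-7]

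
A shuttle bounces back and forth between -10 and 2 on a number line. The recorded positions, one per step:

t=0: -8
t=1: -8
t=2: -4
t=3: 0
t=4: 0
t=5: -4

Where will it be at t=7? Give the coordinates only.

The value reflects between -10 and 2, moving 4 per step.
  step 6: -4 → -8
  step 7: -8 → -8

-8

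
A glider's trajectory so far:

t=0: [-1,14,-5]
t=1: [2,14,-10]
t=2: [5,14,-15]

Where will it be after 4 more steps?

Each step adds [+3,+0,-5] to the position.
step 3: [5,14,-15] + [+3,+0,-5] → [8,14,-20]
step 4: [8,14,-20] + [+3,+0,-5] → [11,14,-25]
step 5: [11,14,-25] + [+3,+0,-5] → [14,14,-30]
step 6: [14,14,-30] + [+3,+0,-5] → [17,14,-35]

[17,14,-35]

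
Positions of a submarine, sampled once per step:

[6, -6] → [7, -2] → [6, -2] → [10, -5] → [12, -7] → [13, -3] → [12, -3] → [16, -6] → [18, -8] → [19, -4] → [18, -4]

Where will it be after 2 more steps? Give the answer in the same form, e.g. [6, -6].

The moves between consecutive positions are [+1, +4], [-1, +0], [+4, -3], [+2, -2], [+1, +4], [-1, +0], [+4, -3], [+2, -2], [+1, +4], [-1, +0]; they repeat the 4-cycle [[+1, +4], [-1, +0], [+4, -3], [+2, -2]].
step 11: apply [+4, -3] → [22, -7]
step 12: apply [+2, -2] → [24, -9]

[24, -9]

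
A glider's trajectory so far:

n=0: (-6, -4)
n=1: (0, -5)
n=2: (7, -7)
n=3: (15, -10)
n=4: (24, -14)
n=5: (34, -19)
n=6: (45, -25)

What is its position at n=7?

Taking differences between consecutive positions: (+6, -1), (+7, -2), (+8, -3), (+9, -4), (+10, -5), (+11, -6). These grow by (+1, -1) each step.
step 7: (45, -25) + (+12, -7) → (57, -32)

(57, -32)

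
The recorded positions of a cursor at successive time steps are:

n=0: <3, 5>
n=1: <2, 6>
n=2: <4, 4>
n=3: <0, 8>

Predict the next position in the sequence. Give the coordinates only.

The jumps are <-1, +1>, <+2, -2>, <-4, +4> — a geometric progression with ratio -2.
step 4: <0, 8> + <+8, -8> → <8, 0>

<8, 0>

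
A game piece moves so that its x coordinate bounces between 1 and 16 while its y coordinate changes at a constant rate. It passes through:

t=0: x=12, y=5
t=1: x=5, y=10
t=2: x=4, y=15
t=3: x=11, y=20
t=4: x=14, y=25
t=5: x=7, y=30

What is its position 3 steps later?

The x coordinate reflects between 1 and 16, moving 7 per step.
  step 6: 7 → 2
  step 7: 2 → 9
  step 8: 9 → 16
The y coordinate changes by +5 each step: at step 8 it is 45.

x=16, y=45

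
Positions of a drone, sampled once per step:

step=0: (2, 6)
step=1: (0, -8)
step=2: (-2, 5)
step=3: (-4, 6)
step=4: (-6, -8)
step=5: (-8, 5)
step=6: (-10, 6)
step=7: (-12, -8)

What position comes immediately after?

First: linear, -2 per step → -14 at step 8.
Second: cycles through 6, -8, 5 every 3 steps. Step 8 lands at position 2 of the cycle → 5.

(-14, 5)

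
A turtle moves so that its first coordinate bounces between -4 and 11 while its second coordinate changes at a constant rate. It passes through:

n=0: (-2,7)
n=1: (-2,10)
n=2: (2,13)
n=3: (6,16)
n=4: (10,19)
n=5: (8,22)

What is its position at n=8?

The first coordinate travels 4 per step and bounces off the walls at -4 and 11.
  step 6: 8 → 4
  step 7: 4 → 0
  step 8: 0 → -4
The second coordinate changes by +3 each step: at step 8 it is 31.

(-4,31)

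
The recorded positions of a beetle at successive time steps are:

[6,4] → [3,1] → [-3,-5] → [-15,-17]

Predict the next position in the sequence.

The jumps are [-3,-3], [-6,-6], [-12,-12] — a geometric progression with ratio 2.
step 4: [-15,-17] + [-24,-24] → [-39,-41]

[-39,-41]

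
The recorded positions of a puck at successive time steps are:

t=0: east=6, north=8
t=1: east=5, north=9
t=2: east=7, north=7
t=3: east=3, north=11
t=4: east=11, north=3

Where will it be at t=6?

The jumps are (-1, +1), (+2, -2), (-4, +4), (+8, -8) — a geometric progression with ratio -2.
step 5: east=11, north=3 + (-16, +16) → east=-5, north=19
step 6: east=-5, north=19 + (+32, -32) → east=27, north=-13

east=27, north=-13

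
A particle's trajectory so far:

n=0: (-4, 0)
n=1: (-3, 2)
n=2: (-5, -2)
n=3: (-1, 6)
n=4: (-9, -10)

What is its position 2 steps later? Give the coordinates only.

Step-to-step displacements: (+1, +2), (-2, -4), (+4, +8), (-8, -16); each is -2× the previous.
step 5: (-9, -10) + (+16, +32) → (7, 22)
step 6: (7, 22) + (-32, -64) → (-25, -42)

(-25, -42)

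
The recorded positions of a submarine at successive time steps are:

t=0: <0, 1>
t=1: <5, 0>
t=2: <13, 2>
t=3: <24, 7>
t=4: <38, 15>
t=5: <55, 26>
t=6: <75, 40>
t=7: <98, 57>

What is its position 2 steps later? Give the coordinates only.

Taking differences between consecutive positions: <+5, -1>, <+8, +2>, <+11, +5>, <+14, +8>, <+17, +11>, <+20, +14>, <+23, +17>. These grow by <+3, +3> each step.
step 8: <98, 57> + <+26, +20> → <124, 77>
step 9: <124, 77> + <+29, +23> → <153, 100>

<153, 100>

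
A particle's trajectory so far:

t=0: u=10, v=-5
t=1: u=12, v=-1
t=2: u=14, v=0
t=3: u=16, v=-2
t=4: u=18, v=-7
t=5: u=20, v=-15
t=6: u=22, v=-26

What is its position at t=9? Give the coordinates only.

Taking differences between consecutive positions: (+2,+4), (+2,+1), (+2,-2), (+2,-5), (+2,-8), (+2,-11). These grow by (+0,-3) each step.
step 7: u=22, v=-26 + (+2,-14) → u=24, v=-40
step 8: u=24, v=-40 + (+2,-17) → u=26, v=-57
step 9: u=26, v=-57 + (+2,-20) → u=28, v=-77

u=28, v=-77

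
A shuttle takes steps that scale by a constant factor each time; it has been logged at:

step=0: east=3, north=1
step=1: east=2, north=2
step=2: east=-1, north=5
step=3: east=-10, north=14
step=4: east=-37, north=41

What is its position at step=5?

east=-118, north=122

Step-to-step displacements: (-1,+1), (-3,+3), (-9,+9), (-27,+27); each is 3× the previous.
step 5: east=-37, north=41 + (-81,+81) → east=-118, north=122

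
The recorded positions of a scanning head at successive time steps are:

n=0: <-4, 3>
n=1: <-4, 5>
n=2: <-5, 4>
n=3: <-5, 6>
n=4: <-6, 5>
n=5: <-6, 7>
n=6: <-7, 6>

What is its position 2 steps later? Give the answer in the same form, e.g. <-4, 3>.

The moves between consecutive positions are <+0, +2>, <-1, -1>, <+0, +2>, <-1, -1>, <+0, +2>, <-1, -1>; they repeat the 2-cycle [<+0, +2>, <-1, -1>].
step 7: apply <+0, +2> → <-7, 8>
step 8: apply <-1, -1> → <-8, 7>

<-8, 7>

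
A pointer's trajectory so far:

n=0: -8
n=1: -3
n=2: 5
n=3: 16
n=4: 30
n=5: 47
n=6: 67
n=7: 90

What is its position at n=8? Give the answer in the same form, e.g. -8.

116

Taking differences between consecutive positions: +5, +8, +11, +14, +17, +20, +23. These grow by +3 each step.
step 8: 90 + 26 → 116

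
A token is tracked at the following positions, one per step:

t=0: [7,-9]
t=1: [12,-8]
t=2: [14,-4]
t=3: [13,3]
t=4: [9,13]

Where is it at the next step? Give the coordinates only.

[2,26]

Taking differences between consecutive positions: [+5,+1], [+2,+4], [-1,+7], [-4,+10]. These grow by [-3,+3] each step.
step 5: [9,13] + [-7,+13] → [2,26]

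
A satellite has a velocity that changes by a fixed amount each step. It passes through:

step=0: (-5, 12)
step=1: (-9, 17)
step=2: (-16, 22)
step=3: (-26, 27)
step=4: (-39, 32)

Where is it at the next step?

(-55, 37)

First differences are (-4, +5), (-7, +5), (-10, +5), (-13, +5); their common second difference is (-3, +0) (constant acceleration).
step 5: (-39, 32) + (-16, +5) → (-55, 37)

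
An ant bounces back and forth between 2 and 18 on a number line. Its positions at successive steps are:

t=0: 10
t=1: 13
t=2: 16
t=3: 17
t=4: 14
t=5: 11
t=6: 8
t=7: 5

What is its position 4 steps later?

11

The value reflects between 2 and 18, moving 3 per step.
  step 8: 5 → 2
  step 9: 2 → 5
  step 10: 5 → 8
  step 11: 8 → 11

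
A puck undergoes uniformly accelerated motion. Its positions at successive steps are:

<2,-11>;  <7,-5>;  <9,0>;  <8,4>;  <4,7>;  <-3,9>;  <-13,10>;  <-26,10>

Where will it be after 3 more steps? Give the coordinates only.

First differences are <+5,+6>, <+2,+5>, <-1,+4>, <-4,+3>, <-7,+2>, <-10,+1>, <-13,+0>; their common second difference is <-3,-1> (constant acceleration).
step 8: <-26,10> + <-16,-1> → <-42,9>
step 9: <-42,9> + <-19,-2> → <-61,7>
step 10: <-61,7> + <-22,-3> → <-83,4>

<-83,4>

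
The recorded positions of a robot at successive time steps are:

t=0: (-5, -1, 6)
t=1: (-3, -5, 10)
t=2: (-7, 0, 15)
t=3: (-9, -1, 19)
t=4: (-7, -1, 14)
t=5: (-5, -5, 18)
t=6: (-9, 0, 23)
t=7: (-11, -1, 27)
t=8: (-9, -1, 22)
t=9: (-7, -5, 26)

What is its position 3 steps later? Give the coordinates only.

Step-to-step displacements: (+2, -4, +4), (-4, +5, +5), (-2, -1, +4), (+2, +0, -5), (+2, -4, +4), (-4, +5, +5), (-2, -1, +4), (+2, +0, -5), (+2, -4, +4) — a repeating cycle of length 4.
step 10: apply (-4, +5, +5) → (-11, 0, 31)
step 11: apply (-2, -1, +4) → (-13, -1, 35)
step 12: apply (+2, +0, -5) → (-11, -1, 30)

(-11, -1, 30)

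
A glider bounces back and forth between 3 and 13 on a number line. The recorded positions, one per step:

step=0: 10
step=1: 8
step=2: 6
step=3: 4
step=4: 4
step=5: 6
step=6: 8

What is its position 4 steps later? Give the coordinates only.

The value reflects between 3 and 13, moving 2 per step.
  step 7: 8 → 10
  step 8: 10 → 12
  step 9: 12 → 12
  step 10: 12 → 10

10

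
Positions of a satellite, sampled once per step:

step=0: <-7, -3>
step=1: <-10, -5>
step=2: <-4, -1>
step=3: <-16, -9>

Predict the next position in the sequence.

The jumps are <-3, -2>, <+6, +4>, <-12, -8> — a geometric progression with ratio -2.
step 4: <-16, -9> + <+24, +16> → <8, 7>

<8, 7>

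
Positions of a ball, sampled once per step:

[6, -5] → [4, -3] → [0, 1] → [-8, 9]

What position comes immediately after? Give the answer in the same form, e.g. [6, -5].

[-24, 25]

Step-to-step displacements: [-2, +2], [-4, +4], [-8, +8]; each is 2× the previous.
step 4: [-8, 9] + [-16, +16] → [-24, 25]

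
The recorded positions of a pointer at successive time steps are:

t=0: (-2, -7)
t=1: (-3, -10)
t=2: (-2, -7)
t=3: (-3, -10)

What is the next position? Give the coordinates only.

(-2, -7)

Step-to-step displacements: (-1, -3), (+1, +3), (-1, -3); each is -1× the previous.
step 4: (-3, -10) + (+1, +3) → (-2, -7)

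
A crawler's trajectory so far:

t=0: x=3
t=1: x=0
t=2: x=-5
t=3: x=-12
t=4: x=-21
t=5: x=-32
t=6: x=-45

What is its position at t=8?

Successive displacements: -3, -5, -7, -9, -11, -13 — each changes by -2.
step 7: -45 − 15 → x=-60
step 8: -60 − 17 → x=-77

x=-77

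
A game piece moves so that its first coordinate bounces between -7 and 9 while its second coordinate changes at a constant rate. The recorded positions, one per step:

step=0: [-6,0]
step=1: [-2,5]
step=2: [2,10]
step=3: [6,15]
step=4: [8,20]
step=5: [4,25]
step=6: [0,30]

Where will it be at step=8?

The first coordinate reflects between -7 and 9, moving 4 per step.
  step 7: 0 → -4
  step 8: -4 → -6
The second coordinate changes by +5 each step: at step 8 it is 40.

[-6,40]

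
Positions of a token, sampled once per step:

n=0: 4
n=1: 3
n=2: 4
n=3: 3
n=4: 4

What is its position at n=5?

The jumps are -1, +1, -1, +1 — a geometric progression with ratio -1.
step 5: 4 − 1 → 3

3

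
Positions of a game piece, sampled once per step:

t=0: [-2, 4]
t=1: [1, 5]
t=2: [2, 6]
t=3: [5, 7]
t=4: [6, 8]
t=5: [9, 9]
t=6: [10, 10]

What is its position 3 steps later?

Differencing gives [+3, +1], [+1, +1], [+3, +1], [+1, +1], [+3, +1], [+1, +1]. This is the pattern [+3, +1], [+1, +1] repeated.
step 7: apply [+3, +1] → [13, 11]
step 8: apply [+1, +1] → [14, 12]
step 9: apply [+3, +1] → [17, 13]

[17, 13]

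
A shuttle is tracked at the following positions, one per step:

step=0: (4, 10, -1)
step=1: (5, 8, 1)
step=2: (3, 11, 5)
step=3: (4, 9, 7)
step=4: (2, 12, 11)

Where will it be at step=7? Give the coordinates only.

(2, 11, 19)

The moves between consecutive positions are (+1, -2, +2), (-2, +3, +4), (+1, -2, +2), (-2, +3, +4); they repeat the 2-cycle [(+1, -2, +2), (-2, +3, +4)].
step 5: apply (+1, -2, +2) → (3, 10, 13)
step 6: apply (-2, +3, +4) → (1, 13, 17)
step 7: apply (+1, -2, +2) → (2, 11, 19)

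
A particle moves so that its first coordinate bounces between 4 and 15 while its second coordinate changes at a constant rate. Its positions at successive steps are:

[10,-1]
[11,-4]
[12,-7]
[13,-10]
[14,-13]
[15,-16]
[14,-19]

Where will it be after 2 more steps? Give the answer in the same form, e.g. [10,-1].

The first coordinate reflects between 4 and 15, moving 1 per step.
  step 7: 14 → 13
  step 8: 13 → 12
The second coordinate changes by -3 each step: at step 8 it is -25.

[12,-25]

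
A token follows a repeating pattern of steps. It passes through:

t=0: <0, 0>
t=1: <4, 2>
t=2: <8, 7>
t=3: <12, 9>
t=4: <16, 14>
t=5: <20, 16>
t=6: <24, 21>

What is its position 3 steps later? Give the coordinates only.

<36, 30>

Differencing gives <+4, +2>, <+4, +5>, <+4, +2>, <+4, +5>, <+4, +2>, <+4, +5>. This is the pattern <+4, +2>, <+4, +5> repeated.
step 7: apply <+4, +2> → <28, 23>
step 8: apply <+4, +5> → <32, 28>
step 9: apply <+4, +2> → <36, 30>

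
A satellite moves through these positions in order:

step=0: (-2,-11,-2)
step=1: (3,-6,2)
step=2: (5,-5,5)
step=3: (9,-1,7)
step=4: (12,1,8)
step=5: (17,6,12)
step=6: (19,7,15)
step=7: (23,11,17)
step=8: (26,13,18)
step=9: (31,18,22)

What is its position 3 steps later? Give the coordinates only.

Differencing gives (+5,+5,+4), (+2,+1,+3), (+4,+4,+2), (+3,+2,+1), (+5,+5,+4), (+2,+1,+3), (+4,+4,+2), (+3,+2,+1), (+5,+5,+4). This is the pattern (+5,+5,+4), (+2,+1,+3), (+4,+4,+2), (+3,+2,+1) repeated.
step 10: apply (+2,+1,+3) → (33,19,25)
step 11: apply (+4,+4,+2) → (37,23,27)
step 12: apply (+3,+2,+1) → (40,25,28)

(40,25,28)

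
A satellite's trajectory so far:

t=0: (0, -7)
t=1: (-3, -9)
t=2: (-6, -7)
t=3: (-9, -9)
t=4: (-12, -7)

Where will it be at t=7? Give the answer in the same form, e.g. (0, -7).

(-21, -9)

First: linear, -3 per step → -21 at step 7.
Second: cycles through -7, -9 every 2 steps. Step 7 lands at position 1 of the cycle → -9.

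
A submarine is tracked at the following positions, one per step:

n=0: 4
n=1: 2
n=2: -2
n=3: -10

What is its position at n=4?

-26

Step-to-step displacements: -2, -4, -8; each is 2× the previous.
step 4: -10 − 16 → -26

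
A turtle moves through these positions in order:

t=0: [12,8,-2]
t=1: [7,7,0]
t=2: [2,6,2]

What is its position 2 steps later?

[-8,4,6]

The position changes by [-5,-1,+2] every step.
step 3: [2,6,2] + [-5,-1,+2] → [-3,5,4]
step 4: [-3,5,4] + [-5,-1,+2] → [-8,4,6]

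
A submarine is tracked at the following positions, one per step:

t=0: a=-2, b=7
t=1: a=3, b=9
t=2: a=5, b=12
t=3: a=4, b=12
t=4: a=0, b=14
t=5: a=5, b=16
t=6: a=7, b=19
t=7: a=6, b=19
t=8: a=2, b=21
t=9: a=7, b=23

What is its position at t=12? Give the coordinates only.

Step-to-step displacements: (+5, +2), (+2, +3), (-1, +0), (-4, +2), (+5, +2), (+2, +3), (-1, +0), (-4, +2), (+5, +2) — a repeating cycle of length 4.
step 10: apply (+2, +3) → a=9, b=26
step 11: apply (-1, +0) → a=8, b=26
step 12: apply (-4, +2) → a=4, b=28

a=4, b=28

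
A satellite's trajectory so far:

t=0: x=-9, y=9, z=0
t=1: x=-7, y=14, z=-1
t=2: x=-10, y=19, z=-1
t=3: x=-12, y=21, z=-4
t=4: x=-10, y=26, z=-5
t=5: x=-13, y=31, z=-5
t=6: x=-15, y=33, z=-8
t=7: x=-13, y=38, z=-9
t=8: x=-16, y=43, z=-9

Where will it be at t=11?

x=-19, y=55, z=-13

The moves between consecutive positions are (+2, +5, -1), (-3, +5, +0), (-2, +2, -3), (+2, +5, -1), (-3, +5, +0), (-2, +2, -3), (+2, +5, -1), (-3, +5, +0); they repeat the 3-cycle [(+2, +5, -1), (-3, +5, +0), (-2, +2, -3)].
step 9: apply (-2, +2, -3) → x=-18, y=45, z=-12
step 10: apply (+2, +5, -1) → x=-16, y=50, z=-13
step 11: apply (-3, +5, +0) → x=-19, y=55, z=-13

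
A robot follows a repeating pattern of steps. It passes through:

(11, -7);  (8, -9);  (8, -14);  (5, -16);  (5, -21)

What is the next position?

(2, -23)

The moves between consecutive positions are (-3, -2), (+0, -5), (-3, -2), (+0, -5); they repeat the 2-cycle [(-3, -2), (+0, -5)].
step 5: apply (-3, -2) → (2, -23)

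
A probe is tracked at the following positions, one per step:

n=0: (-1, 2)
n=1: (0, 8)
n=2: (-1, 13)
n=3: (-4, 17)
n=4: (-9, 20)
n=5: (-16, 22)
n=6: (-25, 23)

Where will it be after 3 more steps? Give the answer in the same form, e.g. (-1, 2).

(-64, 20)

Taking differences between consecutive positions: (+1, +6), (-1, +5), (-3, +4), (-5, +3), (-7, +2), (-9, +1). These grow by (-2, -1) each step.
step 7: (-25, 23) + (-11, +0) → (-36, 23)
step 8: (-36, 23) + (-13, -1) → (-49, 22)
step 9: (-49, 22) + (-15, -2) → (-64, 20)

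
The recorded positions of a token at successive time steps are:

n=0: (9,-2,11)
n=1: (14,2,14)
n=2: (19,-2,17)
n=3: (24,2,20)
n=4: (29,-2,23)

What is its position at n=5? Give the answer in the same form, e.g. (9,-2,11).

(34,2,26)

First: linear, +5 per step → 34 at step 5.
Second: cycles through -2, 2 every 2 steps. Step 5 lands at position 1 of the cycle → 2.
Third: linear, +3 per step → 26 at step 5.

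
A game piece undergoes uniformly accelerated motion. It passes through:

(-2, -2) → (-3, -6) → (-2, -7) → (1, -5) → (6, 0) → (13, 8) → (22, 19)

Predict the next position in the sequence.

Taking differences between consecutive positions: (-1, -4), (+1, -1), (+3, +2), (+5, +5), (+7, +8), (+9, +11). These grow by (+2, +3) each step.
step 7: (22, 19) + (+11, +14) → (33, 33)

(33, 33)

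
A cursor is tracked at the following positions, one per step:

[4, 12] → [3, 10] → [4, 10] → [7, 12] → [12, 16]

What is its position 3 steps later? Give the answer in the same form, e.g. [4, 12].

Successive displacements: [-1, -2], [+1, +0], [+3, +2], [+5, +4] — each changes by [+2, +2].
step 5: [12, 16] + [+7, +6] → [19, 22]
step 6: [19, 22] + [+9, +8] → [28, 30]
step 7: [28, 30] + [+11, +10] → [39, 40]

[39, 40]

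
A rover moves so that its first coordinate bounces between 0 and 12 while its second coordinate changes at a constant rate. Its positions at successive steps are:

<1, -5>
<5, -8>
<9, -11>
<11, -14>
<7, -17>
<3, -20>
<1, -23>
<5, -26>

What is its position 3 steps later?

The first coordinate travels 4 per step and bounces off the walls at 0 and 12.
  step 8: 5 → 9
  step 9: 9 → 11
  step 10: 11 → 7
The second coordinate changes by -3 each step: at step 10 it is -35.

<7, -35>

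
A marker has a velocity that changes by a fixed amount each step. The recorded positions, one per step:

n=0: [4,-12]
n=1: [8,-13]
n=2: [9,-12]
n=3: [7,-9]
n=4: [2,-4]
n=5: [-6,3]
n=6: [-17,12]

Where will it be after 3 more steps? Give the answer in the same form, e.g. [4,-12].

Successive displacements: [+4,-1], [+1,+1], [-2,+3], [-5,+5], [-8,+7], [-11,+9] — each changes by [-3,+2].
step 7: [-17,12] + [-14,+11] → [-31,23]
step 8: [-31,23] + [-17,+13] → [-48,36]
step 9: [-48,36] + [-20,+15] → [-68,51]

[-68,51]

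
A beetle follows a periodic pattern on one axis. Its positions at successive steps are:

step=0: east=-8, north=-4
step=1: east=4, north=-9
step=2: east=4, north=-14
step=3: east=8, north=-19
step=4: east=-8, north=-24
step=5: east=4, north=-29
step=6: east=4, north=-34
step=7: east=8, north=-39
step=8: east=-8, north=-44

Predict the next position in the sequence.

east=4, north=-49

The east coordinate repeats the cycle [-8, 4, 4, 8] with period 4; step 9 mod 4 = 1, giving 4.
The north coordinate changes by -5 each step, so at step 9 it is -4 + 9·(-5) = -49.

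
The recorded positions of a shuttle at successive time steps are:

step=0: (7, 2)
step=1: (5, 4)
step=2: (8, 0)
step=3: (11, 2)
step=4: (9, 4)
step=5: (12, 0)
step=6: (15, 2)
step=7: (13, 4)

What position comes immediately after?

(16, 0)

Step-to-step displacements: (-2, +2), (+3, -4), (+3, +2), (-2, +2), (+3, -4), (+3, +2), (-2, +2) — a repeating cycle of length 3.
step 8: apply (+3, -4) → (16, 0)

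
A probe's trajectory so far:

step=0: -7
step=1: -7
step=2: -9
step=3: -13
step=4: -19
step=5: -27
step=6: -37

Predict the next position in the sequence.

-49

Successive displacements: +0, -2, -4, -6, -8, -10 — each changes by -2.
step 7: -37 − 12 → -49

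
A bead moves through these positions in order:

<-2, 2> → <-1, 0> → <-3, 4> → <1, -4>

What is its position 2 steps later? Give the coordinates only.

<9, -20>

The jumps are <+1, -2>, <-2, +4>, <+4, -8> — a geometric progression with ratio -2.
step 4: <1, -4> + <-8, +16> → <-7, 12>
step 5: <-7, 12> + <+16, -32> → <9, -20>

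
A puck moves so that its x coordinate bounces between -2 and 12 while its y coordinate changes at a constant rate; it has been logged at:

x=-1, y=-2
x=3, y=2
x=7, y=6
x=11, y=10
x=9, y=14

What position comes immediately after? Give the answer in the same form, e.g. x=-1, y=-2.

x=5, y=18

The x coordinate travels 4 per step and bounces off the walls at -2 and 12.
  step 5: 9 → 5
The y coordinate changes by +4 each step: at step 5 it is 18.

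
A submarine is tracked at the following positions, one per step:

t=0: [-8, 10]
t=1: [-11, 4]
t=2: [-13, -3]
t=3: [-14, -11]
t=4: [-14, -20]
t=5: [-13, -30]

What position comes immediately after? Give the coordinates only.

[-11, -41]

Taking differences between consecutive positions: [-3, -6], [-2, -7], [-1, -8], [+0, -9], [+1, -10]. These grow by [+1, -1] each step.
step 6: [-13, -30] + [+2, -11] → [-11, -41]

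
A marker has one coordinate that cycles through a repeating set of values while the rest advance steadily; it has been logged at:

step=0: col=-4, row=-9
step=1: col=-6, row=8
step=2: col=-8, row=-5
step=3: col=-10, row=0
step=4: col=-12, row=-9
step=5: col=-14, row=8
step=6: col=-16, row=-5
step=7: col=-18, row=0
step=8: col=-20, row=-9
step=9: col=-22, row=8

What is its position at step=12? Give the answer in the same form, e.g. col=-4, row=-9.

col=-28, row=-9

Col: linear, -2 per step → -28 at step 12.
Row: cycles through -9, 8, -5, 0 every 4 steps. Step 12 lands at position 0 of the cycle → -9.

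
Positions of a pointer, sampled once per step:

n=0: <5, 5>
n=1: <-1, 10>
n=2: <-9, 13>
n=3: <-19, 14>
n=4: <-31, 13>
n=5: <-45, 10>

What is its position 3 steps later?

Successive displacements: <-6, +5>, <-8, +3>, <-10, +1>, <-12, -1>, <-14, -3> — each changes by <-2, -2>.
step 6: <-45, 10> + <-16, -5> → <-61, 5>
step 7: <-61, 5> + <-18, -7> → <-79, -2>
step 8: <-79, -2> + <-20, -9> → <-99, -11>

<-99, -11>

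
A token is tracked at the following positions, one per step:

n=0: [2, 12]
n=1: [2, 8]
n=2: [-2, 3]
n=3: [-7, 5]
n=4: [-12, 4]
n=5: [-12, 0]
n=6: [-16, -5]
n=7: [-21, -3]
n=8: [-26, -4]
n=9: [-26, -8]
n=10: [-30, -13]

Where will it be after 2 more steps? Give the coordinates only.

[-40, -12]

Step-to-step displacements: [+0, -4], [-4, -5], [-5, +2], [-5, -1], [+0, -4], [-4, -5], [-5, +2], [-5, -1], [+0, -4], [-4, -5] — a repeating cycle of length 4.
step 11: apply [-5, +2] → [-35, -11]
step 12: apply [-5, -1] → [-40, -12]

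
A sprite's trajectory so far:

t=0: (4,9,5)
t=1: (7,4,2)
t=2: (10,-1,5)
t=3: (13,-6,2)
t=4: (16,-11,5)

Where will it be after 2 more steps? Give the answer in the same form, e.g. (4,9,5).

The first coordinate changes by +3 each step, so at step 6 it is 4 + 6·(3) = 22.
The second coordinate changes by -5 each step, so at step 6 it is 9 + 6·(-5) = -21.
The third coordinate repeats the cycle [5, 2] with period 2; step 6 mod 2 = 0, giving 5.

(22,-21,5)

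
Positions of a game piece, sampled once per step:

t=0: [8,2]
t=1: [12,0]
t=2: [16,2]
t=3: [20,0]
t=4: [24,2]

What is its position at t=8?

[40,2]

First: linear, +4 per step → 40 at step 8.
Second: cycles through 2, 0 every 2 steps. Step 8 lands at position 0 of the cycle → 2.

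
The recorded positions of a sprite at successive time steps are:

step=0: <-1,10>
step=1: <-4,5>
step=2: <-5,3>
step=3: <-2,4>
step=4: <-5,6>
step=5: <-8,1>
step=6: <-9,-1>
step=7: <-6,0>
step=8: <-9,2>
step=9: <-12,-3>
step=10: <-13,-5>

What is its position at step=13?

Step-to-step displacements: <-3,-5>, <-1,-2>, <+3,+1>, <-3,+2>, <-3,-5>, <-1,-2>, <+3,+1>, <-3,+2>, <-3,-5>, <-1,-2> — a repeating cycle of length 4.
step 11: apply <+3,+1> → <-10,-4>
step 12: apply <-3,+2> → <-13,-2>
step 13: apply <-3,-5> → <-16,-7>

<-16,-7>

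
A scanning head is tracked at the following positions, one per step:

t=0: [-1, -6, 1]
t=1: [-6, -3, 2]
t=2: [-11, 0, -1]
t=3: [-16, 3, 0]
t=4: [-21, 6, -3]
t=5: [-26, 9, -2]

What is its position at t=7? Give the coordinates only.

[-36, 15, -4]

Differencing gives [-5, +3, +1], [-5, +3, -3], [-5, +3, +1], [-5, +3, -3], [-5, +3, +1]. This is the pattern [-5, +3, +1], [-5, +3, -3] repeated.
step 6: apply [-5, +3, -3] → [-31, 12, -5]
step 7: apply [-5, +3, +1] → [-36, 15, -4]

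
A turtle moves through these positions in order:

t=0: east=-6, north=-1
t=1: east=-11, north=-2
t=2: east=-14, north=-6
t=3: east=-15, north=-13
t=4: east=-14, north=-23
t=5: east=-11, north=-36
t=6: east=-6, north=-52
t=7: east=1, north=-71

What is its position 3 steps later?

Taking differences between consecutive positions: (-5, -1), (-3, -4), (-1, -7), (+1, -10), (+3, -13), (+5, -16), (+7, -19). These grow by (+2, -3) each step.
step 8: east=1, north=-71 + (+9, -22) → east=10, north=-93
step 9: east=10, north=-93 + (+11, -25) → east=21, north=-118
step 10: east=21, north=-118 + (+13, -28) → east=34, north=-146

east=34, north=-146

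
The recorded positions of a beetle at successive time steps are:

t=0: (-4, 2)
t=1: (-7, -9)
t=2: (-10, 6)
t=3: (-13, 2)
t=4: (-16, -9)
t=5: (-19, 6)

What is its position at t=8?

(-28, 6)

First: linear, -3 per step → -28 at step 8.
Second: cycles through 2, -9, 6 every 3 steps. Step 8 lands at position 2 of the cycle → 6.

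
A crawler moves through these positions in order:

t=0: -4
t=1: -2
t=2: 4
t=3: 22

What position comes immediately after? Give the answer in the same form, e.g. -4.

76

Step-to-step displacements: +2, +6, +18; each is 3× the previous.
step 4: 22 + 54 → 76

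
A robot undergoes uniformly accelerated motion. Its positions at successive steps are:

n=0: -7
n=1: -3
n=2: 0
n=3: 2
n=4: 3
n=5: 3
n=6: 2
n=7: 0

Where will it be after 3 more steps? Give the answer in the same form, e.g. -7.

First differences are +4, +3, +2, +1, +0, -1, -2; their common second difference is -1 (constant acceleration).
step 8: 0 − 3 → -3
step 9: -3 − 4 → -7
step 10: -7 − 5 → -12

-12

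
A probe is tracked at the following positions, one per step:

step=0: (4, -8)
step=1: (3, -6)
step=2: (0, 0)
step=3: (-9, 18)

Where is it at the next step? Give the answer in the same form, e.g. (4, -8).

(-36, 72)

Consecutive displacements (-1, +2), (-3, +6), (-9, +18) scale by a factor of 3 each step.
step 4: (-9, 18) + (-27, +54) → (-36, 72)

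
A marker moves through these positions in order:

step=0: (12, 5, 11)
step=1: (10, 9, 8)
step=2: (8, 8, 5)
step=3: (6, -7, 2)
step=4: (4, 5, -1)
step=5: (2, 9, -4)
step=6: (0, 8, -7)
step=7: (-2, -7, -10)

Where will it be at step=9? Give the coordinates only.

The first coordinate changes by -2 each step, so at step 9 it is 12 + 9·(-2) = -6.
The second coordinate repeats the cycle [5, 9, 8, -7] with period 4; step 9 mod 4 = 1, giving 9.
The third coordinate changes by -3 each step, so at step 9 it is 11 + 9·(-3) = -16.

(-6, 9, -16)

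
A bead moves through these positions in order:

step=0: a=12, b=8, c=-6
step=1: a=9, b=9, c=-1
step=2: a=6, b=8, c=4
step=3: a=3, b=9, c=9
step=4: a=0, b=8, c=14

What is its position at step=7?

a=-9, b=9, c=29

A: linear, -3 per step → -9 at step 7.
B: cycles through 8, 9 every 2 steps. Step 7 lands at position 1 of the cycle → 9.
C: linear, +5 per step → 29 at step 7.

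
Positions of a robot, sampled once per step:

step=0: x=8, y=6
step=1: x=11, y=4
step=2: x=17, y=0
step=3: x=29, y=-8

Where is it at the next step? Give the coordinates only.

x=53, y=-24

Consecutive displacements (+3, -2), (+6, -4), (+12, -8) scale by a factor of 2 each step.
step 4: x=29, y=-8 + (+24, -16) → x=53, y=-24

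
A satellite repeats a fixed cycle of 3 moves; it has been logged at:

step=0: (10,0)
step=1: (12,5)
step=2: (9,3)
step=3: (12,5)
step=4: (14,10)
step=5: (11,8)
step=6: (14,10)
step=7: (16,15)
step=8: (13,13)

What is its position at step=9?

Differencing gives (+2,+5), (-3,-2), (+3,+2), (+2,+5), (-3,-2), (+3,+2), (+2,+5), (-3,-2). This is the pattern (+2,+5), (-3,-2), (+3,+2) repeated.
step 9: apply (+3,+2) → (16,15)

(16,15)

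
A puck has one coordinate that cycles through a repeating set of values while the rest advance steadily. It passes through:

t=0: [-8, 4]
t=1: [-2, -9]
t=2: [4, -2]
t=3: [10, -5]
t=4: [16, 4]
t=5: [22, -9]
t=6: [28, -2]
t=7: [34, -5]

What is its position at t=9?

[46, -9]

First: linear, +6 per step → 46 at step 9.
Second: cycles through 4, -9, -2, -5 every 4 steps. Step 9 lands at position 1 of the cycle → -9.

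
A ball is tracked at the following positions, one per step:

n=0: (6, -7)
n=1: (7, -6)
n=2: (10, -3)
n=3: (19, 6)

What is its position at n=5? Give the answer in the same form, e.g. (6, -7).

(127, 114)

Consecutive displacements (+1, +1), (+3, +3), (+9, +9) scale by a factor of 3 each step.
step 4: (19, 6) + (+27, +27) → (46, 33)
step 5: (46, 33) + (+81, +81) → (127, 114)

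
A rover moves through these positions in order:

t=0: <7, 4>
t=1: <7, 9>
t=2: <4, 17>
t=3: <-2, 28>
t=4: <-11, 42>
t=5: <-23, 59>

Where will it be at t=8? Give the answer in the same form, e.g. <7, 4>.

Taking differences between consecutive positions: <+0, +5>, <-3, +8>, <-6, +11>, <-9, +14>, <-12, +17>. These grow by <-3, +3> each step.
step 6: <-23, 59> + <-15, +20> → <-38, 79>
step 7: <-38, 79> + <-18, +23> → <-56, 102>
step 8: <-56, 102> + <-21, +26> → <-77, 128>

<-77, 128>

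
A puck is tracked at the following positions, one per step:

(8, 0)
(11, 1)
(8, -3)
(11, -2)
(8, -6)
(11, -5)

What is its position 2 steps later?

(11, -8)

The moves between consecutive positions are (+3, +1), (-3, -4), (+3, +1), (-3, -4), (+3, +1); they repeat the 2-cycle [(+3, +1), (-3, -4)].
step 6: apply (-3, -4) → (8, -9)
step 7: apply (+3, +1) → (11, -8)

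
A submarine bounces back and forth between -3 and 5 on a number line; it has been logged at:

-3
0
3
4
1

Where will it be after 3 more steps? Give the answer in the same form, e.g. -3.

The value reflects between -3 and 5, moving 3 per step.
  step 5: 1 → -2
  step 6: -2 → -1
  step 7: -1 → 2

2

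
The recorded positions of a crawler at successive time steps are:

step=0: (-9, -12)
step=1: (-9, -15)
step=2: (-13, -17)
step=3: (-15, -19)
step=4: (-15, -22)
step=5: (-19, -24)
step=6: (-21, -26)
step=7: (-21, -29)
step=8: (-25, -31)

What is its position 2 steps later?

(-27, -36)

The moves between consecutive positions are (+0, -3), (-4, -2), (-2, -2), (+0, -3), (-4, -2), (-2, -2), (+0, -3), (-4, -2); they repeat the 3-cycle [(+0, -3), (-4, -2), (-2, -2)].
step 9: apply (-2, -2) → (-27, -33)
step 10: apply (+0, -3) → (-27, -36)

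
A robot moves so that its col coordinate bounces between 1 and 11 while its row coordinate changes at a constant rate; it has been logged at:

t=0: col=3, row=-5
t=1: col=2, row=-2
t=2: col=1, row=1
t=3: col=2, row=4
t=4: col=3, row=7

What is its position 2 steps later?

The col coordinate reflects between 1 and 11, moving 1 per step.
  step 5: 3 → 4
  step 6: 4 → 5
The row coordinate changes by +3 each step: at step 6 it is 13.

col=5, row=13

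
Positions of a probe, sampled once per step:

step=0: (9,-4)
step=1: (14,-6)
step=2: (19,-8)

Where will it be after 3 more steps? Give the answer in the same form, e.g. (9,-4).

The position changes by (+5,-2) every step.
step 3: (19,-8) + (+5,-2) → (24,-10)
step 4: (24,-10) + (+5,-2) → (29,-12)
step 5: (29,-12) + (+5,-2) → (34,-14)

(34,-14)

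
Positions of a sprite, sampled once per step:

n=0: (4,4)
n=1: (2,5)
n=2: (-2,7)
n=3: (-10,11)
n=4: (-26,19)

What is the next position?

(-58,35)

Consecutive displacements (-2,+1), (-4,+2), (-8,+4), (-16,+8) scale by a factor of 2 each step.
step 5: (-26,19) + (-32,+16) → (-58,35)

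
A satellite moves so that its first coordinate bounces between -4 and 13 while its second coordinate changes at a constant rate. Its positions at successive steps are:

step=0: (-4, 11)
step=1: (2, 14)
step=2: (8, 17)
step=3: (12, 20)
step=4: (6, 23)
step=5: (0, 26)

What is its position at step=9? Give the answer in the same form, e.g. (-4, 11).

The first coordinate travels 6 per step and bounces off the walls at -4 and 13.
  step 6: 0 → -2
  step 7: -2 → 4
  step 8: 4 → 10
  step 9: 10 → 10
The second coordinate changes by +3 each step: at step 9 it is 38.

(10, 38)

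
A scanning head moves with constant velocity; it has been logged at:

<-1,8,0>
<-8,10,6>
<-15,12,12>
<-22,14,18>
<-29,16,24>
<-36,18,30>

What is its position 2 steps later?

<-50,22,42>

Constant displacement of <-7,+2,+6> per step.
step 6: <-36,18,30> + <-7,+2,+6> → <-43,20,36>
step 7: <-43,20,36> + <-7,+2,+6> → <-50,22,42>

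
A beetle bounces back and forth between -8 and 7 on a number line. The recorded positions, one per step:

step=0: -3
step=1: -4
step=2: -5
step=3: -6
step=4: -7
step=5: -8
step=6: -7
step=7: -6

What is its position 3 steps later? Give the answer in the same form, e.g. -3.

The value travels 1 per step and bounces off the walls at -8 and 7.
  step 8: -6 → -5
  step 9: -5 → -4
  step 10: -4 → -3

-3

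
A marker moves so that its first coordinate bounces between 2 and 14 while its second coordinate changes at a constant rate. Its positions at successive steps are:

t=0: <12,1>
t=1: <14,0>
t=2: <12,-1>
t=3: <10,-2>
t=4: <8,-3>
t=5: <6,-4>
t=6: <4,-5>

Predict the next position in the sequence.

The first coordinate reflects between 2 and 14, moving 2 per step.
  step 7: 4 → 2
The second coordinate changes by -1 each step: at step 7 it is -6.

<2,-6>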